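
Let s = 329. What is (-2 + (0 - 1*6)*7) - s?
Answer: -373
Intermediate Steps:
(-2 + (0 - 1*6)*7) - s = (-2 + (0 - 1*6)*7) - 1*329 = (-2 + (0 - 6)*7) - 329 = (-2 - 6*7) - 329 = (-2 - 42) - 329 = -44 - 329 = -373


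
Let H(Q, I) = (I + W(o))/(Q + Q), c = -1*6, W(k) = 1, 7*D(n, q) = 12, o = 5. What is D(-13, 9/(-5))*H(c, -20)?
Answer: 19/7 ≈ 2.7143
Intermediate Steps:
D(n, q) = 12/7 (D(n, q) = (⅐)*12 = 12/7)
c = -6
H(Q, I) = (1 + I)/(2*Q) (H(Q, I) = (I + 1)/(Q + Q) = (1 + I)/((2*Q)) = (1 + I)*(1/(2*Q)) = (1 + I)/(2*Q))
D(-13, 9/(-5))*H(c, -20) = 12*((½)*(1 - 20)/(-6))/7 = 12*((½)*(-⅙)*(-19))/7 = (12/7)*(19/12) = 19/7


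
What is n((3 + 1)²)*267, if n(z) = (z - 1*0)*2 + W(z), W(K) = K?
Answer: 12816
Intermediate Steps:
n(z) = 3*z (n(z) = (z - 1*0)*2 + z = (z + 0)*2 + z = z*2 + z = 2*z + z = 3*z)
n((3 + 1)²)*267 = (3*(3 + 1)²)*267 = (3*4²)*267 = (3*16)*267 = 48*267 = 12816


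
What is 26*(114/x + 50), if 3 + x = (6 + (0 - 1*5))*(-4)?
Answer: 6136/7 ≈ 876.57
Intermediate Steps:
x = -7 (x = -3 + (6 + (0 - 1*5))*(-4) = -3 + (6 + (0 - 5))*(-4) = -3 + (6 - 5)*(-4) = -3 + 1*(-4) = -3 - 4 = -7)
26*(114/x + 50) = 26*(114/(-7) + 50) = 26*(114*(-1/7) + 50) = 26*(-114/7 + 50) = 26*(236/7) = 6136/7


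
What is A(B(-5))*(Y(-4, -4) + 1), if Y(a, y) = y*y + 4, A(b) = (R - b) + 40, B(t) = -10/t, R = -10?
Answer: 588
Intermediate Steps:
A(b) = 30 - b (A(b) = (-10 - b) + 40 = 30 - b)
Y(a, y) = 4 + y² (Y(a, y) = y² + 4 = 4 + y²)
A(B(-5))*(Y(-4, -4) + 1) = (30 - (-10)/(-5))*((4 + (-4)²) + 1) = (30 - (-10)*(-1)/5)*((4 + 16) + 1) = (30 - 1*2)*(20 + 1) = (30 - 2)*21 = 28*21 = 588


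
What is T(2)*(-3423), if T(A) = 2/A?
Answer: -3423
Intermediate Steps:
T(2)*(-3423) = (2/2)*(-3423) = (2*(½))*(-3423) = 1*(-3423) = -3423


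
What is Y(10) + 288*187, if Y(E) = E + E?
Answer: 53876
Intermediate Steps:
Y(E) = 2*E
Y(10) + 288*187 = 2*10 + 288*187 = 20 + 53856 = 53876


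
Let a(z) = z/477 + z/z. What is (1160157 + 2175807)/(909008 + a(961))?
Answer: 795627414/216799127 ≈ 3.6699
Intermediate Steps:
a(z) = 1 + z/477 (a(z) = z*(1/477) + 1 = z/477 + 1 = 1 + z/477)
(1160157 + 2175807)/(909008 + a(961)) = (1160157 + 2175807)/(909008 + (1 + (1/477)*961)) = 3335964/(909008 + (1 + 961/477)) = 3335964/(909008 + 1438/477) = 3335964/(433598254/477) = 3335964*(477/433598254) = 795627414/216799127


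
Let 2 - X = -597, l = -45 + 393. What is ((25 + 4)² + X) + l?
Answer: 1788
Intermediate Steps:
l = 348
X = 599 (X = 2 - 1*(-597) = 2 + 597 = 599)
((25 + 4)² + X) + l = ((25 + 4)² + 599) + 348 = (29² + 599) + 348 = (841 + 599) + 348 = 1440 + 348 = 1788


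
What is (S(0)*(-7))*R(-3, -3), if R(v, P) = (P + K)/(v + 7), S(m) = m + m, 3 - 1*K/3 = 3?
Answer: 0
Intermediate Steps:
K = 0 (K = 9 - 3*3 = 9 - 9 = 0)
S(m) = 2*m
R(v, P) = P/(7 + v) (R(v, P) = (P + 0)/(v + 7) = P/(7 + v))
(S(0)*(-7))*R(-3, -3) = ((2*0)*(-7))*(-3/(7 - 3)) = (0*(-7))*(-3/4) = 0*(-3*¼) = 0*(-¾) = 0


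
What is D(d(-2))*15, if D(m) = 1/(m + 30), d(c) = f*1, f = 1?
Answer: 15/31 ≈ 0.48387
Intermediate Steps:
d(c) = 1 (d(c) = 1*1 = 1)
D(m) = 1/(30 + m)
D(d(-2))*15 = 15/(30 + 1) = 15/31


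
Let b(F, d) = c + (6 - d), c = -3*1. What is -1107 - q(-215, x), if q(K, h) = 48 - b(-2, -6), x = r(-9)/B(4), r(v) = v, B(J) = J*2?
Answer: -1146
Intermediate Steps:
c = -3
B(J) = 2*J
b(F, d) = 3 - d (b(F, d) = -3 + (6 - d) = 3 - d)
x = -9/8 (x = -9/(2*4) = -9/8 ≈ -1.1250)
q(K, h) = 39 (q(K, h) = 48 - (3 - 1*(-6)) = 48 - (3 + 6) = 48 - 1*9 = 48 - 9 = 39)
-1107 - q(-215, x) = -1107 - 1*39 = -1107 - 39 = -1146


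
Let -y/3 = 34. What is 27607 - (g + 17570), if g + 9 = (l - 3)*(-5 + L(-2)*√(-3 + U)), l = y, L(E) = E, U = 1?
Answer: 9521 - 210*I*√2 ≈ 9521.0 - 296.98*I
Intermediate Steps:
y = -102 (y = -3*34 = -102)
l = -102
g = 516 + 210*I*√2 (g = -9 + (-102 - 3)*(-5 - 2*√(-3 + 1)) = -9 - 105*(-5 - 2*I*√2) = -9 + (525 + 210*I*√2) = 516 + 210*I*√2 ≈ 516.0 + 296.98*I)
27607 - (g + 17570) = 27607 - ((516 + 210*I*√2) + 17570) = 27607 - (18086 + 210*I*√2) = 27607 + (-18086 - 210*I*√2) = 9521 - 210*I*√2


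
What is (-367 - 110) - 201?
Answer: -678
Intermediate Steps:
(-367 - 110) - 201 = -477 - 201 = -678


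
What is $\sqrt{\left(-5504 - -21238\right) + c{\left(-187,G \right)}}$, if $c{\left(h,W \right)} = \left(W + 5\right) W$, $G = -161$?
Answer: $5 \sqrt{1634} \approx 202.11$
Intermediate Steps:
$c{\left(h,W \right)} = W \left(5 + W\right)$ ($c{\left(h,W \right)} = \left(5 + W\right) W = W \left(5 + W\right)$)
$\sqrt{\left(-5504 - -21238\right) + c{\left(-187,G \right)}} = \sqrt{\left(-5504 - -21238\right) - 161 \left(5 - 161\right)} = \sqrt{\left(-5504 + 21238\right) - -25116} = \sqrt{15734 + 25116} = \sqrt{40850} = 5 \sqrt{1634}$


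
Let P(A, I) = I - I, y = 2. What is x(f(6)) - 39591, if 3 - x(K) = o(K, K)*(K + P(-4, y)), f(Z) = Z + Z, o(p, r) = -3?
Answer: -39552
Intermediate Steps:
P(A, I) = 0
f(Z) = 2*Z
x(K) = 3 + 3*K (x(K) = 3 - (-3)*(K + 0) = 3 - (-3)*K = 3 + 3*K)
x(f(6)) - 39591 = (3 + 3*(2*6)) - 39591 = (3 + 3*12) - 39591 = (3 + 36) - 39591 = 39 - 39591 = -39552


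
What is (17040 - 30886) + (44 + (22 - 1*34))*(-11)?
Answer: -14198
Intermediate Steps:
(17040 - 30886) + (44 + (22 - 1*34))*(-11) = -13846 + (44 + (22 - 34))*(-11) = -13846 + (44 - 12)*(-11) = -13846 + 32*(-11) = -13846 - 352 = -14198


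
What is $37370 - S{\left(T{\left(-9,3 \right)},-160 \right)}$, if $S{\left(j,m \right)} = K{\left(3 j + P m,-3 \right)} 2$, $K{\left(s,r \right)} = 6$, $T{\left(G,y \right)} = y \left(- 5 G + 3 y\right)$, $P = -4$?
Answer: $37358$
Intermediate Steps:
$S{\left(j,m \right)} = 12$ ($S{\left(j,m \right)} = 6 \cdot 2 = 12$)
$37370 - S{\left(T{\left(-9,3 \right)},-160 \right)} = 37370 - 12 = 37358$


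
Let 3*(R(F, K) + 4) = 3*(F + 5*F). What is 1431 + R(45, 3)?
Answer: 1697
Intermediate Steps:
R(F, K) = -4 + 6*F (R(F, K) = -4 + (3*(F + 5*F))/3 = -4 + (3*(6*F))/3 = -4 + (18*F)/3 = -4 + 6*F)
1431 + R(45, 3) = 1431 + (-4 + 6*45) = 1431 + (-4 + 270) = 1431 + 266 = 1697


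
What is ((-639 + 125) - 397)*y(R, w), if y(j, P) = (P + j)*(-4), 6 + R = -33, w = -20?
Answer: -214996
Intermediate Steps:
R = -39 (R = -6 - 33 = -39)
y(j, P) = -4*P - 4*j
((-639 + 125) - 397)*y(R, w) = ((-639 + 125) - 397)*(-4*(-20) - 4*(-39)) = (-514 - 397)*(80 + 156) = -911*236 = -214996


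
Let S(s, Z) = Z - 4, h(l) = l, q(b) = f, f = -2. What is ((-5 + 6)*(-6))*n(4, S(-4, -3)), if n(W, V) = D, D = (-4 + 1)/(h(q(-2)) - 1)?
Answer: -6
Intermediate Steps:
q(b) = -2
D = 1 (D = (-4 + 1)/(-2 - 1) = -3/(-3) = -3*(-1/3) = 1)
S(s, Z) = -4 + Z
n(W, V) = 1
((-5 + 6)*(-6))*n(4, S(-4, -3)) = ((-5 + 6)*(-6))*1 = (1*(-6))*1 = -6*1 = -6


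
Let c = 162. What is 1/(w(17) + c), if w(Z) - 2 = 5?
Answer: 1/169 ≈ 0.0059172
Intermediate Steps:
w(Z) = 7 (w(Z) = 2 + 5 = 7)
1/(w(17) + c) = 1/(7 + 162) = 1/169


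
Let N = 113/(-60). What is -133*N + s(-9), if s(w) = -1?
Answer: 14969/60 ≈ 249.48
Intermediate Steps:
N = -113/60 (N = 113*(-1/60) = -113/60 ≈ -1.8833)
-133*N + s(-9) = -133*(-113/60) - 1 = 15029/60 - 1 = 14969/60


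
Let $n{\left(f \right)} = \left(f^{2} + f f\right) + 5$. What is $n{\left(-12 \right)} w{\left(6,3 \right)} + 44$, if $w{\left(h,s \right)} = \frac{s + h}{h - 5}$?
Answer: $2681$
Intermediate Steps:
$w{\left(h,s \right)} = \frac{h + s}{-5 + h}$
$n{\left(f \right)} = 5 + 2 f^{2}$ ($n{\left(f \right)} = \left(f^{2} + f^{2}\right) + 5 = 2 f^{2} + 5 = 5 + 2 f^{2}$)
$n{\left(-12 \right)} w{\left(6,3 \right)} + 44 = \left(5 + 2 \left(-12\right)^{2}\right) \frac{6 + 3}{-5 + 6} + 44 = \left(5 + 2 \cdot 144\right) 1^{-1} \cdot 9 + 44 = \left(5 + 288\right) 1 \cdot 9 + 44 = 293 \cdot 9 + 44 = 2637 + 44 = 2681$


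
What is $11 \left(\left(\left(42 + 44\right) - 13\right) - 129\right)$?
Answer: $-616$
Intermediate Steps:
$11 \left(\left(\left(42 + 44\right) - 13\right) - 129\right) = 11 \left(\left(86 - 13\right) - 129\right) = 11 \left(73 - 129\right) = 11 \left(-56\right) = -616$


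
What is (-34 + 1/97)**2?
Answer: 10870209/9409 ≈ 1155.3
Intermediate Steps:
(-34 + 1/97)**2 = (-3297/97)**2 = 10870209/9409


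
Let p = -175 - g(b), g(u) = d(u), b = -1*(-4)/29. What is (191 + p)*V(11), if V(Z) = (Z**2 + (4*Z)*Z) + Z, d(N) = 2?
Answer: 8624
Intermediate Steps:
b = 4/29 (b = 4*(1/29) = 4/29 ≈ 0.13793)
g(u) = 2
V(Z) = Z + 5*Z**2 (V(Z) = (Z**2 + 4*Z**2) + Z = 5*Z**2 + Z = Z + 5*Z**2)
p = -177 (p = -175 - 1*2 = -175 - 2 = -177)
(191 + p)*V(11) = (191 - 177)*(11*(1 + 5*11)) = 14*(11*(1 + 55)) = 14*(11*56) = 14*616 = 8624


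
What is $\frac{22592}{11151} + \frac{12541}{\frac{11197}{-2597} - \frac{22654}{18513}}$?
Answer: $- \frac{6717477313864943}{2967531986349} \approx -2263.7$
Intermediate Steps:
$\frac{22592}{11151} + \frac{12541}{\frac{11197}{-2597} - \frac{22654}{18513}} = 22592 \cdot \frac{1}{11151} + \frac{12541}{11197 \left(- \frac{1}{2597}\right) - \frac{22654}{18513}} = \frac{22592}{11151} + \frac{12541}{- \frac{11197}{2597} - \frac{22654}{18513}} = \frac{22592}{11151} + \frac{12541}{- \frac{266122499}{48078261}} = \frac{22592}{11151} + 12541 \left(- \frac{48078261}{266122499}\right) = \frac{22592}{11151} - \frac{602949471201}{266122499} = - \frac{6717477313864943}{2967531986349}$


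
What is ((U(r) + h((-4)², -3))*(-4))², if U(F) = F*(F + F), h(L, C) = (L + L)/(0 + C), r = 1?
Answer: 10816/9 ≈ 1201.8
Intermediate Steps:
h(L, C) = 2*L/C (h(L, C) = (2*L)/C = 2*L/C)
U(F) = 2*F² (U(F) = F*(2*F) = 2*F²)
((U(r) + h((-4)², -3))*(-4))² = ((2*1² + 2*(-4)²/(-3))*(-4))² = ((2*1 + 2*16*(-⅓))*(-4))² = ((2 - 32/3)*(-4))² = (-26/3*(-4))² = (104/3)² = 10816/9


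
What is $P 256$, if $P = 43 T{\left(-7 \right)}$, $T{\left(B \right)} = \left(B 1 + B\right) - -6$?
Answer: $-88064$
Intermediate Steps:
$T{\left(B \right)} = 6 + 2 B$ ($T{\left(B \right)} = \left(B + B\right) + 6 = 2 B + 6 = 6 + 2 B$)
$P = -344$ ($P = 43 \left(6 + 2 \left(-7\right)\right) = 43 \left(6 - 14\right) = 43 \left(-8\right) = -344$)
$P 256 = \left(-344\right) 256 = -88064$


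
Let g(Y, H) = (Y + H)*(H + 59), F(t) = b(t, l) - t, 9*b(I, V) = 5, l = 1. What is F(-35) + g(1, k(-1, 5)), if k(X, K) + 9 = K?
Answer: -1165/9 ≈ -129.44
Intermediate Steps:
k(X, K) = -9 + K
b(I, V) = 5/9 (b(I, V) = (⅑)*5 = 5/9)
F(t) = 5/9 - t
g(Y, H) = (59 + H)*(H + Y) (g(Y, H) = (H + Y)*(59 + H) = (59 + H)*(H + Y))
F(-35) + g(1, k(-1, 5)) = (5/9 - 1*(-35)) + ((-9 + 5)² + 59*(-9 + 5) + 59*1 + (-9 + 5)*1) = (5/9 + 35) + ((-4)² + 59*(-4) + 59 - 4*1) = 320/9 + (16 - 236 + 59 - 4) = 320/9 - 165 = -1165/9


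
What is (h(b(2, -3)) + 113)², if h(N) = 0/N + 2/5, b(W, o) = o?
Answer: 321489/25 ≈ 12860.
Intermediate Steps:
h(N) = ⅖ (h(N) = 0 + 2*(⅕) = 0 + ⅖ = ⅖)
(h(b(2, -3)) + 113)² = (⅖ + 113)² = (567/5)² = 321489/25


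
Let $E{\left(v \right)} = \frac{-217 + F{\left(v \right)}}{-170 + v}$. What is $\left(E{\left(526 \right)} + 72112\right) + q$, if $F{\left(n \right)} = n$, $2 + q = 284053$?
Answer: $\frac{126794337}{356} \approx 3.5616 \cdot 10^{5}$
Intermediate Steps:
$q = 284051$ ($q = -2 + 284053 = 284051$)
$E{\left(v \right)} = \frac{-217 + v}{-170 + v}$
$\left(E{\left(526 \right)} + 72112\right) + q = \left(\frac{-217 + 526}{-170 + 526} + 72112\right) + 284051 = \left(\frac{1}{356} \cdot 309 + 72112\right) + 284051 = \left(\frac{309}{356} + 72112\right) + 284051 = \frac{25672181}{356} + 284051 = \frac{126794337}{356}$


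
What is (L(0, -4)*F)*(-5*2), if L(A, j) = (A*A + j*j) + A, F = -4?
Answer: 640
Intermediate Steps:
L(A, j) = A + A**2 + j**2 (L(A, j) = (A**2 + j**2) + A = A + A**2 + j**2)
(L(0, -4)*F)*(-5*2) = ((0 + 0**2 + (-4)**2)*(-4))*(-5*2) = ((0 + 0 + 16)*(-4))*(-10) = (16*(-4))*(-10) = -64*(-10) = 640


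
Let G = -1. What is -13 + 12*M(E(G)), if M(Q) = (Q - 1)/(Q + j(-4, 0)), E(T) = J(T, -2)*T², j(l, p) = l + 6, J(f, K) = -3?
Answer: 35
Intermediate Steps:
j(l, p) = 6 + l
E(T) = -3*T²
M(Q) = (-1 + Q)/(2 + Q) (M(Q) = (Q - 1)/(Q + (6 - 4)) = (-1 + Q)/(Q + 2) = (-1 + Q)/(2 + Q))
-13 + 12*M(E(G)) = -13 + 12*((-1 - 3*(-1)²)/(2 - 3*(-1)²)) = -13 + 12*((-1 - 3*1)/(2 - 3*1)) = -13 + 12*((-1 - 3)/(2 - 3)) = -13 + 12*(-4/(-1)) = -13 + 12*(-1*(-4)) = -13 + 12*4 = -13 + 48 = 35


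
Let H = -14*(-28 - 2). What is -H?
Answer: -420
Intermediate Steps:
H = 420 (H = -14*(-30) = 420)
-H = -1*420 = -420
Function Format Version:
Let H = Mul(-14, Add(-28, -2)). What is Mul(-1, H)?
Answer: -420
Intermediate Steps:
H = 420 (H = Mul(-14, -30) = 420)
Mul(-1, H) = Mul(-1, 420) = -420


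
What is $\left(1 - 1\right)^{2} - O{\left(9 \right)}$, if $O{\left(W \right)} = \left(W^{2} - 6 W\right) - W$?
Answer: $-18$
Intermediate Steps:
$O{\left(W \right)} = W^{2} - 7 W$
$\left(1 - 1\right)^{2} - O{\left(9 \right)} = \left(1 - 1\right)^{2} - 9 \left(-7 + 9\right) = 0^{2} - 9 \cdot 2 = 0 - 18 = -18$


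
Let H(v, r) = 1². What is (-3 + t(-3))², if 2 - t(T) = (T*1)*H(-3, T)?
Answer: 4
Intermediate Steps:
H(v, r) = 1
t(T) = 2 - T (t(T) = 2 - T*1 = 2 - T)
(-3 + t(-3))² = (-3 + (2 - 1*(-3)))² = (-3 + (2 + 3))² = (-3 + 5)² = 2² = 4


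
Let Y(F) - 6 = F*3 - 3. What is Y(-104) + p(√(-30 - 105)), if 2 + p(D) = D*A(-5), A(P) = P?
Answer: -311 - 15*I*√15 ≈ -311.0 - 58.095*I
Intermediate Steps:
Y(F) = 3 + 3*F (Y(F) = 6 + (F*3 - 3) = 6 + (3*F - 3) = 6 + (-3 + 3*F) = 3 + 3*F)
p(D) = -2 - 5*D (p(D) = -2 + D*(-5) = -2 - 5*D)
Y(-104) + p(√(-30 - 105)) = (3 + 3*(-104)) + (-2 - 5*√(-30 - 105)) = (3 - 312) + (-2 - 15*I*√15) = -309 + (-2 - 15*I*√15) = -311 - 15*I*√15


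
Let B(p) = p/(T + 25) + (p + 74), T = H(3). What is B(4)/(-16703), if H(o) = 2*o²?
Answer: -3358/718229 ≈ -0.0046754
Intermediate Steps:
T = 18 (T = 2*3² = 2*9 = 18)
B(p) = 74 + 44*p/43 (B(p) = p/(18 + 25) + (p + 74) = p/43 + (74 + p) = 74 + 44*p/43)
B(4)/(-16703) = (74 + (44/43)*4)/(-16703) = (74 + 176/43)*(-1/16703) = (3358/43)*(-1/16703) = -3358/718229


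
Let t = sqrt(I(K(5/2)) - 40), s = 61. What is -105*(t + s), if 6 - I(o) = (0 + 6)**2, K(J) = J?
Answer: -6405 - 105*I*sqrt(70) ≈ -6405.0 - 878.49*I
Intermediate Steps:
I(o) = -30 (I(o) = 6 - (0 + 6)**2 = 6 - 1*6**2 = 6 - 1*36 = 6 - 36 = -30)
t = I*sqrt(70) (t = sqrt(-30 - 40) = sqrt(-70) = I*sqrt(70) ≈ 8.3666*I)
-105*(t + s) = -105*(I*sqrt(70) + 61) = -105*(61 + I*sqrt(70)) = -6405 - 105*I*sqrt(70)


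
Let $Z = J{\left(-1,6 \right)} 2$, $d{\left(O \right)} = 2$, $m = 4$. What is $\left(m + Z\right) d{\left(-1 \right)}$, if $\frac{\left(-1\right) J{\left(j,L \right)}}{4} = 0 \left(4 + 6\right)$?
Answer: $8$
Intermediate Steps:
$J{\left(j,L \right)} = 0$ ($J{\left(j,L \right)} = - 4 \cdot 0 \left(4 + 6\right) = - 4 \cdot 0 \cdot 10 = \left(-4\right) 0 = 0$)
$Z = 0$ ($Z = 0 \cdot 2 = 0$)
$\left(m + Z\right) d{\left(-1 \right)} = \left(4 + 0\right) 2 = 4 \cdot 2 = 8$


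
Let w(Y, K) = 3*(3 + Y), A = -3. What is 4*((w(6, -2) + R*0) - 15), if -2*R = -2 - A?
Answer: 48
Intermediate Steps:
w(Y, K) = 9 + 3*Y
R = -½ (R = -(-2 - 1*(-3))/2 = -(-2 + 3)/2 = -½*1 = -½ ≈ -0.50000)
4*((w(6, -2) + R*0) - 15) = 4*(((9 + 3*6) - ½*0) - 15) = 4*(((9 + 18) + 0) - 15) = 4*((27 + 0) - 15) = 4*(27 - 15) = 4*12 = 48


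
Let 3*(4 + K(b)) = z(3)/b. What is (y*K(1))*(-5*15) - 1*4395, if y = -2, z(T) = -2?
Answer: -5095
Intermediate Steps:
K(b) = -4 - 2/(3*b) (K(b) = -4 + (-2/b)/3 = -4 - 2/(3*b))
(y*K(1))*(-5*15) - 1*4395 = (-2*(-4 - ⅔/1))*(-5*15) - 1*4395 = -2*(-4 - ⅔*1)*(-75) - 4395 = -2*(-4 - ⅔)*(-75) - 4395 = -2*(-14/3)*(-75) - 4395 = (28/3)*(-75) - 4395 = -700 - 4395 = -5095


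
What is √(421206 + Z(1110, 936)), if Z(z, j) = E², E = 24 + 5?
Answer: √422047 ≈ 649.65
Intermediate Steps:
E = 29
Z(z, j) = 841 (Z(z, j) = 29² = 841)
√(421206 + Z(1110, 936)) = √(421206 + 841) = √422047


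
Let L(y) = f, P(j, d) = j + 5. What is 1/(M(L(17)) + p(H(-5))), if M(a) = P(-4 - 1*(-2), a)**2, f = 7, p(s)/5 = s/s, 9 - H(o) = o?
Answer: 1/14 ≈ 0.071429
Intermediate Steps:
H(o) = 9 - o
p(s) = 5 (p(s) = 5*(s/s) = 5*1 = 5)
P(j, d) = 5 + j
L(y) = 7
M(a) = 9 (M(a) = (5 + (-4 - 1*(-2)))**2 = (5 + (-4 + 2))**2 = (5 - 2)**2 = 3**2 = 9)
1/(M(L(17)) + p(H(-5))) = 1/(9 + 5) = 1/14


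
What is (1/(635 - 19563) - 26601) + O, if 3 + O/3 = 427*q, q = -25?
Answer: -1109843281/18928 ≈ -58635.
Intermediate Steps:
O = -32034 (O = -9 + 3*(427*(-25)) = -9 + 3*(-10675) = -9 - 32025 = -32034)
(1/(635 - 19563) - 26601) + O = (1/(635 - 19563) - 26601) - 32034 = (1/(-18928) - 26601) - 32034 = (-1/18928 - 26601) - 32034 = -503503729/18928 - 32034 = -1109843281/18928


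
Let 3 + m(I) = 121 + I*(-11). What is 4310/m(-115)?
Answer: 4310/1383 ≈ 3.1164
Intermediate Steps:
m(I) = 118 - 11*I (m(I) = -3 + (121 + I*(-11)) = -3 + (121 - 11*I) = 118 - 11*I)
4310/m(-115) = 4310/(118 - 11*(-115)) = 4310/(118 + 1265) = 4310/1383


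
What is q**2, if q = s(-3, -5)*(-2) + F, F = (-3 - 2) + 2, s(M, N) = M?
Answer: 9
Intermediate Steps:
F = -3 (F = -5 + 2 = -3)
q = 3 (q = -3*(-2) - 3 = 6 - 3 = 3)
q**2 = 3**2 = 9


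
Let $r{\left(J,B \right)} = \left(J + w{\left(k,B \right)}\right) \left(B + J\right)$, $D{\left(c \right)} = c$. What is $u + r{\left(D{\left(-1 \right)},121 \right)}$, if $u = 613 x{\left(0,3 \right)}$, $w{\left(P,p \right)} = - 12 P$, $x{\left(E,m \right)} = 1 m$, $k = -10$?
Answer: $16119$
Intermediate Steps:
$x{\left(E,m \right)} = m$
$r{\left(J,B \right)} = \left(120 + J\right) \left(B + J\right)$ ($r{\left(J,B \right)} = \left(J - -120\right) \left(B + J\right) = \left(J + 120\right) \left(B + J\right) = \left(120 + J\right) \left(B + J\right)$)
$u = 1839$ ($u = 613 \cdot 3 = 1839$)
$u + r{\left(D{\left(-1 \right)},121 \right)} = 1839 + \left(\left(-1\right)^{2} + 120 \cdot 121 + 120 \left(-1\right) + 121 \left(-1\right)\right) = 1839 + \left(1 + 14520 - 120 - 121\right) = 1839 + 14280 = 16119$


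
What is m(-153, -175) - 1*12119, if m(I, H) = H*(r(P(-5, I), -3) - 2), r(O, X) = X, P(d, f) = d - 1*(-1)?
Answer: -11244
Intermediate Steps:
P(d, f) = 1 + d (P(d, f) = d + 1 = 1 + d)
m(I, H) = -5*H (m(I, H) = H*(-3 - 2) = H*(-5) = -5*H)
m(-153, -175) - 1*12119 = -5*(-175) - 1*12119 = 875 - 12119 = -11244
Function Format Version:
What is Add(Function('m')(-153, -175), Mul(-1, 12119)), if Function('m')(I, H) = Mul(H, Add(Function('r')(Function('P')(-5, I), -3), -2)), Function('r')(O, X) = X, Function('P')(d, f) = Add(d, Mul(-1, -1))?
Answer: -11244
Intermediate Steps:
Function('P')(d, f) = Add(1, d) (Function('P')(d, f) = Add(d, 1) = Add(1, d))
Function('m')(I, H) = Mul(-5, H) (Function('m')(I, H) = Mul(H, Add(-3, -2)) = Mul(H, -5) = Mul(-5, H))
Add(Function('m')(-153, -175), Mul(-1, 12119)) = Add(Mul(-5, -175), Mul(-1, 12119)) = Add(875, -12119) = -11244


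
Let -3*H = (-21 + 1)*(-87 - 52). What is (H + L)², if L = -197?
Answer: 11363641/9 ≈ 1.2626e+6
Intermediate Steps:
H = -2780/3 (H = -(-21 + 1)*(-87 - 52)/3 = -(-20)*(-139)/3 = -⅓*2780 = -2780/3 ≈ -926.67)
(H + L)² = (-2780/3 - 197)² = (-3371/3)² = 11363641/9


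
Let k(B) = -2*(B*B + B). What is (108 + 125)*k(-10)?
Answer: -41940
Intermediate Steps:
k(B) = -2*B - 2*B² (k(B) = -2*(B² + B) = -2*(B + B²) = -2*B - 2*B²)
(108 + 125)*k(-10) = (108 + 125)*(-2*(-10)*(1 - 10)) = 233*(-2*(-10)*(-9)) = 233*(-180) = -41940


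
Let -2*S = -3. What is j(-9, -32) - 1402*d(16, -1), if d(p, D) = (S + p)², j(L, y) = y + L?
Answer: -858807/2 ≈ -4.2940e+5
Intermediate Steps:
j(L, y) = L + y
S = 3/2 (S = -½*(-3) = 3/2 ≈ 1.5000)
d(p, D) = (3/2 + p)²
j(-9, -32) - 1402*d(16, -1) = (-9 - 32) - 701*(3 + 2*16)²/2 = -41 - 701*(3 + 32)²/2 = -41 - 701*35²/2 = -41 - 701*1225/2 = -41 - 1402*1225/4 = -41 - 858725/2 = -858807/2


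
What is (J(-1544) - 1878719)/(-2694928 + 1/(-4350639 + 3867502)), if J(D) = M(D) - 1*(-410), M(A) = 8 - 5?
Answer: 302493041974/434006476379 ≈ 0.69698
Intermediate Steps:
M(A) = 3
J(D) = 413 (J(D) = 3 - 1*(-410) = 3 + 410 = 413)
(J(-1544) - 1878719)/(-2694928 + 1/(-4350639 + 3867502)) = (413 - 1878719)/(-2694928 + 1/(-4350639 + 3867502)) = -1878306/(-2694928 + 1/(-483137)) = -1878306/(-2694928 - 1/483137) = -1878306/(-1302019429137/483137) = -1878306*(-483137/1302019429137) = 302493041974/434006476379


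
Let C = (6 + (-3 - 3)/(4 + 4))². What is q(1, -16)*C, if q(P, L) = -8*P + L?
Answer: -1323/2 ≈ -661.50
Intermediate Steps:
q(P, L) = L - 8*P
C = 441/16 (C = (6 - 6/8)² = (6 - 6*⅛)² = (6 - ¾)² = (21/4)² = 441/16 ≈ 27.563)
q(1, -16)*C = (-16 - 8*1)*(441/16) = (-16 - 8)*(441/16) = -24*441/16 = -1323/2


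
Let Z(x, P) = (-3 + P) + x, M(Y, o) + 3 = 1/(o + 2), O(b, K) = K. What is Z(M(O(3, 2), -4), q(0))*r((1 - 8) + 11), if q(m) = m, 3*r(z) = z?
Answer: -26/3 ≈ -8.6667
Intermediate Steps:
r(z) = z/3
M(Y, o) = -3 + 1/(2 + o) (M(Y, o) = -3 + 1/(o + 2) = -3 + 1/(2 + o))
Z(x, P) = -3 + P + x
Z(M(O(3, 2), -4), q(0))*r((1 - 8) + 11) = (-3 + 0 + (-5 - 3*(-4))/(2 - 4))*(((1 - 8) + 11)/3) = (-3 + 0 + (-5 + 12)/(-2))*((-7 + 11)/3) = (-3 + 0 - 1/2*7)*((1/3)*4) = (-3 + 0 - 7/2)*(4/3) = -13/2*4/3 = -26/3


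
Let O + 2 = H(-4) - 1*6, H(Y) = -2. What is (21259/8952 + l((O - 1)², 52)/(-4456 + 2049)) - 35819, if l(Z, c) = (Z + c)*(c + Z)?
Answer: -772025367011/21547464 ≈ -35829.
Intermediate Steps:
O = -10 (O = -2 + (-2 - 1*6) = -2 + (-2 - 6) = -2 - 8 = -10)
l(Z, c) = (Z + c)² (l(Z, c) = (Z + c)*(Z + c) = (Z + c)²)
(21259/8952 + l((O - 1)², 52)/(-4456 + 2049)) - 35819 = (21259/8952 + ((-10 - 1)² + 52)²/(-4456 + 2049)) - 35819 = (21259*(1/8952) + ((-11)² + 52)²/(-2407)) - 35819 = (21259/8952 + (121 + 52)²*(-1/2407)) - 35819 = (21259/8952 + 173²*(-1/2407)) - 35819 = (21259/8952 + 29929*(-1/2407)) - 35819 = (21259/8952 - 29929/2407) - 35819 = -216753995/21547464 - 35819 = -772025367011/21547464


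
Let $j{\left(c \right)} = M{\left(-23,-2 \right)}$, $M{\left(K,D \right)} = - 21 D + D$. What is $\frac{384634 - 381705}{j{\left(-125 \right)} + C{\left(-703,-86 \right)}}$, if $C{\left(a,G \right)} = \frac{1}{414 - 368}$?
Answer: $\frac{134734}{1841} \approx 73.185$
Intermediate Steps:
$M{\left(K,D \right)} = - 20 D$
$C{\left(a,G \right)} = \frac{1}{46}$
$j{\left(c \right)} = 40$ ($j{\left(c \right)} = \left(-20\right) \left(-2\right) = 40$)
$\frac{384634 - 381705}{j{\left(-125 \right)} + C{\left(-703,-86 \right)}} = \frac{384634 - 381705}{40 + \frac{1}{46}} = \frac{2929}{\frac{1841}{46}} = 2929 \cdot \frac{46}{1841} = \frac{134734}{1841}$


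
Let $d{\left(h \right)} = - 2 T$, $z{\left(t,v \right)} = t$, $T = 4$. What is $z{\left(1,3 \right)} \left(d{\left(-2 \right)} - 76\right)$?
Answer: $-84$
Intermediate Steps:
$d{\left(h \right)} = -8$ ($d{\left(h \right)} = \left(-2\right) 4 = -8$)
$z{\left(1,3 \right)} \left(d{\left(-2 \right)} - 76\right) = 1 \left(-8 - 76\right) = 1 \left(-84\right) = -84$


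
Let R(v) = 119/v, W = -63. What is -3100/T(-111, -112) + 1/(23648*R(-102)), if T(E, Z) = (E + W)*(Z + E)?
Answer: -128348603/1605781968 ≈ -0.079929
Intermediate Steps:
T(E, Z) = (-63 + E)*(E + Z) (T(E, Z) = (E - 63)*(Z + E) = (-63 + E)*(E + Z))
-3100/T(-111, -112) + 1/(23648*R(-102)) = -3100/((-111)² - 63*(-111) - 63*(-112) - 111*(-112)) + 1/(23648*((119/(-102)))) = -3100/(12321 + 6993 + 7056 + 12432) + 1/(23648*((119*(-1/102)))) = -3100/38802 + 1/(23648*(-7/6)) = -3100*1/38802 + (1/23648)*(-6/7) = -1550/19401 - 3/82768 = -128348603/1605781968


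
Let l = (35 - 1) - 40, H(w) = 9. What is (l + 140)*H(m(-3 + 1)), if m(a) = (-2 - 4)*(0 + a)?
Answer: 1206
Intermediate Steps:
m(a) = -6*a
l = -6 (l = 34 - 40 = -6)
(l + 140)*H(m(-3 + 1)) = (-6 + 140)*9 = 134*9 = 1206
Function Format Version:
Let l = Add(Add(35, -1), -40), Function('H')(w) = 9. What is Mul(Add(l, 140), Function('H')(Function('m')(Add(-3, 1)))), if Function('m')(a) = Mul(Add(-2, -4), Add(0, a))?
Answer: 1206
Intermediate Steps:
Function('m')(a) = Mul(-6, a)
l = -6 (l = Add(34, -40) = -6)
Mul(Add(l, 140), Function('H')(Function('m')(Add(-3, 1)))) = Mul(Add(-6, 140), 9) = Mul(134, 9) = 1206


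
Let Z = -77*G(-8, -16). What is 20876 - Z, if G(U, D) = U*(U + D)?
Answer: 35660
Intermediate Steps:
G(U, D) = U*(D + U)
Z = -14784 (Z = -(-616)*(-16 - 8) = -(-616)*(-24) = -77*192 = -14784)
20876 - Z = 20876 - 1*(-14784) = 20876 + 14784 = 35660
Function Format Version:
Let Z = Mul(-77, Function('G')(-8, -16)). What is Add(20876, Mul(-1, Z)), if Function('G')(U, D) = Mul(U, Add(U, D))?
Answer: 35660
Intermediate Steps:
Function('G')(U, D) = Mul(U, Add(D, U))
Z = -14784 (Z = Mul(-77, Mul(-8, Add(-16, -8))) = Mul(-77, Mul(-8, -24)) = Mul(-77, 192) = -14784)
Add(20876, Mul(-1, Z)) = Add(20876, Mul(-1, -14784)) = Add(20876, 14784) = 35660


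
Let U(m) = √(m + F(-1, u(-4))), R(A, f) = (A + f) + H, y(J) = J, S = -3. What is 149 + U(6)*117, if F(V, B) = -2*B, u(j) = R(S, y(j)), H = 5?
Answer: 149 + 117*√10 ≈ 518.99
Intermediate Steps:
R(A, f) = 5 + A + f (R(A, f) = (A + f) + 5 = 5 + A + f)
u(j) = 2 + j (u(j) = 5 - 3 + j = 2 + j)
U(m) = √(4 + m) (U(m) = √(m - 2*(2 - 4)) = √(m - 2*(-2)) = √(m + 4) = √(4 + m))
149 + U(6)*117 = 149 + √(4 + 6)*117 = 149 + √10*117 = 149 + 117*√10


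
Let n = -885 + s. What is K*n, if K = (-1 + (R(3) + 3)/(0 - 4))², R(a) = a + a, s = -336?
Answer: -206349/16 ≈ -12897.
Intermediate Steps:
R(a) = 2*a
n = -1221 (n = -885 - 336 = -1221)
K = 169/16 (K = (-1 + (2*3 + 3)/(0 - 4))² = (-1 + (6 + 3)/(-4))² = (-1 + 9*(-¼))² = (-1 - 9/4)² = (-13/4)² = 169/16 ≈ 10.563)
K*n = (169/16)*(-1221) = -206349/16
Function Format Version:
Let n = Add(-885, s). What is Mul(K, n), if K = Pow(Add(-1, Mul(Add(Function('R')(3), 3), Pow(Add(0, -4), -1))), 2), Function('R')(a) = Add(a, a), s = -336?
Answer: Rational(-206349, 16) ≈ -12897.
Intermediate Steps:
Function('R')(a) = Mul(2, a)
n = -1221 (n = Add(-885, -336) = -1221)
K = Rational(169, 16) (K = Pow(Add(-1, Mul(Add(Mul(2, 3), 3), Pow(Add(0, -4), -1))), 2) = Pow(Add(-1, Mul(Add(6, 3), Pow(-4, -1))), 2) = Pow(Add(-1, Mul(9, Rational(-1, 4))), 2) = Pow(Add(-1, Rational(-9, 4)), 2) = Pow(Rational(-13, 4), 2) = Rational(169, 16) ≈ 10.563)
Mul(K, n) = Mul(Rational(169, 16), -1221) = Rational(-206349, 16)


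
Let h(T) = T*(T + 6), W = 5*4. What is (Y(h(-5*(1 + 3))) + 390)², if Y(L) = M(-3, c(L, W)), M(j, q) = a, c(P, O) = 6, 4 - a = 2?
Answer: 153664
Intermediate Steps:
a = 2 (a = 4 - 1*2 = 4 - 2 = 2)
W = 20
h(T) = T*(6 + T)
M(j, q) = 2
Y(L) = 2
(Y(h(-5*(1 + 3))) + 390)² = (2 + 390)² = 392² = 153664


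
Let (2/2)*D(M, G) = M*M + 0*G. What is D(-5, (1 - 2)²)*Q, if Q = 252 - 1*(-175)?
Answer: 10675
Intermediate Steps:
Q = 427 (Q = 252 + 175 = 427)
D(M, G) = M² (D(M, G) = M*M + 0*G = M² + 0 = M²)
D(-5, (1 - 2)²)*Q = (-5)²*427 = 25*427 = 10675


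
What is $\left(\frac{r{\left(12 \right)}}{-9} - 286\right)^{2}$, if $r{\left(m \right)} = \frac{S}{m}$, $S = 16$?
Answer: $\frac{59691076}{729} \approx 81881.0$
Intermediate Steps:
$r{\left(m \right)} = \frac{16}{m}$
$\left(\frac{r{\left(12 \right)}}{-9} - 286\right)^{2} = \left(\frac{16 \cdot \frac{1}{12}}{-9} - 286\right)^{2} = \left(16 \cdot \frac{1}{12} \left(- \frac{1}{9}\right) - 286\right)^{2} = \left(\frac{4}{3} \left(- \frac{1}{9}\right) - 286\right)^{2} = \left(- \frac{4}{27} - 286\right)^{2} = \left(- \frac{7726}{27}\right)^{2} = \frac{59691076}{729}$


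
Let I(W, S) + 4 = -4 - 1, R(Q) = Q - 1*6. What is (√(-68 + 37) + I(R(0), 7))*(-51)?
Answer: 459 - 51*I*√31 ≈ 459.0 - 283.96*I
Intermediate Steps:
R(Q) = -6 + Q (R(Q) = Q - 6 = -6 + Q)
I(W, S) = -9 (I(W, S) = -4 + (-4 - 1) = -4 - 5 = -9)
(√(-68 + 37) + I(R(0), 7))*(-51) = (√(-68 + 37) - 9)*(-51) = (√(-31) - 9)*(-51) = (I*√31 - 9)*(-51) = (-9 + I*√31)*(-51) = 459 - 51*I*√31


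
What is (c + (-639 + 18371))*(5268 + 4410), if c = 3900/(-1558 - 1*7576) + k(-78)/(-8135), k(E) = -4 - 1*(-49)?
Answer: 1275120746219130/7430509 ≈ 1.7161e+8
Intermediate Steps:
k(E) = 45 (k(E) = -4 + 49 = 45)
c = -3213753/7430509 (c = 3900/(-1558 - 1*7576) + 45/(-8135) = 3900/(-1558 - 7576) + 45*(-1/8135) = 3900/(-9134) - 9/1627 = 3900*(-1/9134) - 9/1627 = -1950/4567 - 9/1627 = -3213753/7430509 ≈ -0.43251)
(c + (-639 + 18371))*(5268 + 4410) = (-3213753/7430509 + (-639 + 18371))*(5268 + 4410) = (-3213753/7430509 + 17732)*9678 = (131754571835/7430509)*9678 = 1275120746219130/7430509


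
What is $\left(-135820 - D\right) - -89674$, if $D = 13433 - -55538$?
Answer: $-115117$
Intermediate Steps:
$D = 68971$ ($D = 13433 + 55538 = 68971$)
$\left(-135820 - D\right) - -89674 = \left(-135820 - 68971\right) - -89674 = \left(-135820 - 68971\right) + 89674 = -204791 + 89674 = -115117$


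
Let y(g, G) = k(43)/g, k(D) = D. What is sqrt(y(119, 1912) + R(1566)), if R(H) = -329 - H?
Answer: I*sqrt(26829978)/119 ≈ 43.527*I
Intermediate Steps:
y(g, G) = 43/g
sqrt(y(119, 1912) + R(1566)) = sqrt(43/119 + (-329 - 1*1566)) = sqrt(43*(1/119) + (-329 - 1566)) = sqrt(43/119 - 1895) = sqrt(-225462/119) = I*sqrt(26829978)/119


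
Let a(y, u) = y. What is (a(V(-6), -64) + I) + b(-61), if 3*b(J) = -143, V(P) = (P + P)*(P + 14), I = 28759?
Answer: 85846/3 ≈ 28615.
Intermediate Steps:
V(P) = 2*P*(14 + P) (V(P) = (2*P)*(14 + P) = 2*P*(14 + P))
b(J) = -143/3 (b(J) = (⅓)*(-143) = -143/3)
(a(V(-6), -64) + I) + b(-61) = (2*(-6)*(14 - 6) + 28759) - 143/3 = (2*(-6)*8 + 28759) - 143/3 = (-96 + 28759) - 143/3 = 28663 - 143/3 = 85846/3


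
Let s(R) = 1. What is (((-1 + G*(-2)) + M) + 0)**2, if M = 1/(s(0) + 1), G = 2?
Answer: 81/4 ≈ 20.250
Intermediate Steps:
M = 1/2 (M = 1/(1 + 1) = 1/2 ≈ 0.50000)
(((-1 + G*(-2)) + M) + 0)**2 = (((-1 + 2*(-2)) + 1/2) + 0)**2 = (((-1 - 4) + 1/2) + 0)**2 = ((-5 + 1/2) + 0)**2 = (-9/2 + 0)**2 = (-9/2)**2 = 81/4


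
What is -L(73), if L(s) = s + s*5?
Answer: -438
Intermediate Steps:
L(s) = 6*s (L(s) = s + 5*s = 6*s)
-L(73) = -6*73 = -1*438 = -438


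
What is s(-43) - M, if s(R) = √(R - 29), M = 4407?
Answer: -4407 + 6*I*√2 ≈ -4407.0 + 8.4853*I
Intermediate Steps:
s(R) = √(-29 + R)
s(-43) - M = √(-29 - 43) - 1*4407 = √(-72) - 4407 = 6*I*√2 - 4407 = -4407 + 6*I*√2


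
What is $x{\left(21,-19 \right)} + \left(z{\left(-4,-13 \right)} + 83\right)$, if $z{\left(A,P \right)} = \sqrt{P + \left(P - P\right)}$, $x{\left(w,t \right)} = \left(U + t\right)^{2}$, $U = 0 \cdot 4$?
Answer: $444 + i \sqrt{13} \approx 444.0 + 3.6056 i$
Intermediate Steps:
$U = 0$
$x{\left(w,t \right)} = t^{2}$ ($x{\left(w,t \right)} = \left(0 + t\right)^{2} = t^{2}$)
$z{\left(A,P \right)} = \sqrt{P}$ ($z{\left(A,P \right)} = \sqrt{P + 0} = \sqrt{P}$)
$x{\left(21,-19 \right)} + \left(z{\left(-4,-13 \right)} + 83\right) = \left(-19\right)^{2} + \left(\sqrt{-13} + 83\right) = 361 + \left(i \sqrt{13} + 83\right) = 361 + \left(83 + i \sqrt{13}\right) = 444 + i \sqrt{13}$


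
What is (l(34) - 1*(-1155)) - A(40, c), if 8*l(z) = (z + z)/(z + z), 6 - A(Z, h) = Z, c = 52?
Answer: 9513/8 ≈ 1189.1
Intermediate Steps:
A(Z, h) = 6 - Z
l(z) = 1/8 (l(z) = ((z + z)/(z + z))/8 = ((2*z)/((2*z)))/8 = ((2*z)*(1/(2*z)))/8 = (1/8)*1 = 1/8)
(l(34) - 1*(-1155)) - A(40, c) = (1/8 - 1*(-1155)) - (6 - 1*40) = (1/8 + 1155) - (6 - 40) = 9241/8 - 1*(-34) = 9241/8 + 34 = 9513/8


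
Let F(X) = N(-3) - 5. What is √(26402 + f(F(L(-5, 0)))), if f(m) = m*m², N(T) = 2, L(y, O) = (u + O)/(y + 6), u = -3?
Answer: 5*√1055 ≈ 162.40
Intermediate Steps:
L(y, O) = (-3 + O)/(6 + y) (L(y, O) = (-3 + O)/(y + 6) = (-3 + O)/(6 + y))
F(X) = -3 (F(X) = 2 - 5 = -3)
f(m) = m³
√(26402 + f(F(L(-5, 0)))) = √(26402 + (-3)³) = √(26402 - 27) = √26375 = 5*√1055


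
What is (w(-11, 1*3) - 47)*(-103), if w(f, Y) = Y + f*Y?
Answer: 7931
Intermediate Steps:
w(f, Y) = Y + Y*f
(w(-11, 1*3) - 47)*(-103) = ((1*3)*(1 - 11) - 47)*(-103) = (3*(-10) - 47)*(-103) = (-30 - 47)*(-103) = -77*(-103) = 7931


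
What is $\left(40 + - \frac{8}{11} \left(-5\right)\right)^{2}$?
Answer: $\frac{230400}{121} \approx 1904.1$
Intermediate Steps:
$\left(40 + - \frac{8}{11} \left(-5\right)\right)^{2} = \left(40 + \left(-8\right) \frac{1}{11} \left(-5\right)\right)^{2} = \left(40 - - \frac{40}{11}\right)^{2} = \left(40 + \frac{40}{11}\right)^{2} = \left(\frac{480}{11}\right)^{2} = \frac{230400}{121}$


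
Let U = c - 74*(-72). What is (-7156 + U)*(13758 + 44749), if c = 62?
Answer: -103323362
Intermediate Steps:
U = 5390 (U = 62 - 74*(-72) = 62 + 5328 = 5390)
(-7156 + U)*(13758 + 44749) = (-7156 + 5390)*(13758 + 44749) = -1766*58507 = -103323362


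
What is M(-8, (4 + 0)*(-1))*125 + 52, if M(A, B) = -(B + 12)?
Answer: -948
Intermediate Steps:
M(A, B) = -12 - B (M(A, B) = -(12 + B) = -12 - B)
M(-8, (4 + 0)*(-1))*125 + 52 = (-12 - (4 + 0)*(-1))*125 + 52 = (-12 - 4*(-1))*125 + 52 = (-12 - 1*(-4))*125 + 52 = (-12 + 4)*125 + 52 = -8*125 + 52 = -1000 + 52 = -948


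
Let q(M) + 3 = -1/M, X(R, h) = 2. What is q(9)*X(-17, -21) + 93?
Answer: 781/9 ≈ 86.778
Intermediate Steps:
q(M) = -3 - 1/M
q(9)*X(-17, -21) + 93 = (-3 - 1/9)*2 + 93 = (-3 - 1*⅑)*2 + 93 = (-3 - ⅑)*2 + 93 = -28/9*2 + 93 = -56/9 + 93 = 781/9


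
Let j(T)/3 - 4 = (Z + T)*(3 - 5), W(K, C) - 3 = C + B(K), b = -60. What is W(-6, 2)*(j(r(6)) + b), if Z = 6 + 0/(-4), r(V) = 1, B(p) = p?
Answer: 90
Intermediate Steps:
Z = 6 (Z = 6 + 0*(-¼) = 6 + 0 = 6)
W(K, C) = 3 + C + K (W(K, C) = 3 + (C + K) = 3 + C + K)
j(T) = -24 - 6*T (j(T) = 12 + 3*((6 + T)*(3 - 5)) = 12 + 3*((6 + T)*(-2)) = 12 + 3*(-12 - 2*T) = 12 + (-36 - 6*T) = -24 - 6*T)
W(-6, 2)*(j(r(6)) + b) = (3 + 2 - 6)*((-24 - 6*1) - 60) = -((-24 - 6) - 60) = -(-30 - 60) = -1*(-90) = 90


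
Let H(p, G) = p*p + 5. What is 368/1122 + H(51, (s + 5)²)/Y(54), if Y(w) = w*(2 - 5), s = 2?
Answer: -238693/15147 ≈ -15.758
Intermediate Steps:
Y(w) = -3*w (Y(w) = w*(-3) = -3*w)
H(p, G) = 5 + p² (H(p, G) = p² + 5 = 5 + p²)
368/1122 + H(51, (s + 5)²)/Y(54) = 368/1122 + (5 + 51²)/((-3*54)) = 368*(1/1122) + (5 + 2601)/(-162) = 184/561 + 2606*(-1/162) = 184/561 - 1303/81 = -238693/15147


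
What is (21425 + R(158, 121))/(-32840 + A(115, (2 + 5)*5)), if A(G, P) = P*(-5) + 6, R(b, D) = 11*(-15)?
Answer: -21260/33009 ≈ -0.64407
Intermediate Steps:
R(b, D) = -165
A(G, P) = 6 - 5*P (A(G, P) = -5*P + 6 = 6 - 5*P)
(21425 + R(158, 121))/(-32840 + A(115, (2 + 5)*5)) = (21425 - 165)/(-32840 + (6 - 5*(2 + 5)*5)) = 21260/(-32840 + (6 - 35*5)) = 21260/(-32840 + (6 - 5*35)) = 21260/(-32840 + (6 - 175)) = 21260/(-32840 - 169) = 21260/(-33009) = 21260*(-1/33009) = -21260/33009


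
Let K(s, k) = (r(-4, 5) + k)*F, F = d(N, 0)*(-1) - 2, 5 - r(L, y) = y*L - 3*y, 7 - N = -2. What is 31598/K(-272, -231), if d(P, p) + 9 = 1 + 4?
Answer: -15799/191 ≈ -82.717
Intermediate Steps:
N = 9 (N = 7 - 1*(-2) = 7 + 2 = 9)
d(P, p) = -4 (d(P, p) = -9 + (1 + 4) = -9 + 5 = -4)
r(L, y) = 5 + 3*y - L*y (r(L, y) = 5 - (y*L - 3*y) = 5 - (L*y - 3*y) = 5 - (-3*y + L*y) = 5 + (3*y - L*y) = 5 + 3*y - L*y)
F = 2 (F = -4*(-1) - 2 = 4 - 2 = 2)
K(s, k) = 80 + 2*k (K(s, k) = ((5 + 3*5 - 1*(-4)*5) + k)*2 = ((5 + 15 + 20) + k)*2 = (40 + k)*2 = 80 + 2*k)
31598/K(-272, -231) = 31598/(80 + 2*(-231)) = 31598/(80 - 462) = 31598/(-382) = 31598*(-1/382) = -15799/191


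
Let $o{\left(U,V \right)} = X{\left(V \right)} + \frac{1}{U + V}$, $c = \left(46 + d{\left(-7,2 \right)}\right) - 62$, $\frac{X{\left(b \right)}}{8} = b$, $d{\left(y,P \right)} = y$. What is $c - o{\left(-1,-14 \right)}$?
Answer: $\frac{1336}{15} \approx 89.067$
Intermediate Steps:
$X{\left(b \right)} = 8 b$
$c = -23$ ($c = \left(46 - 7\right) - 62 = 39 - 62 = -23$)
$o{\left(U,V \right)} = \frac{1}{U + V} + 8 V$ ($o{\left(U,V \right)} = 8 V + \frac{1}{U + V} = \frac{1}{U + V} + 8 V$)
$c - o{\left(-1,-14 \right)} = -23 - \frac{1 + 8 \left(-14\right)^{2} + 8 \left(-1\right) \left(-14\right)}{-1 - 14} = -23 - \frac{1 + 8 \cdot 196 + 112}{-15} = -23 - - \frac{1 + 1568 + 112}{15} = -23 - \left(- \frac{1}{15}\right) 1681 = -23 - - \frac{1681}{15} = -23 + \frac{1681}{15} = \frac{1336}{15}$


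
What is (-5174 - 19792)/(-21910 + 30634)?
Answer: -4161/1454 ≈ -2.8618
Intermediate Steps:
(-5174 - 19792)/(-21910 + 30634) = -24966/8724 = -24966*1/8724 = -4161/1454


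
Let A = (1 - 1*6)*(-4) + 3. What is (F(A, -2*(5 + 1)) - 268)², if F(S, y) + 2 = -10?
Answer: 78400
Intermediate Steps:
A = 23 (A = (1 - 6)*(-4) + 3 = -5*(-4) + 3 = 20 + 3 = 23)
F(S, y) = -12 (F(S, y) = -2 - 10 = -12)
(F(A, -2*(5 + 1)) - 268)² = (-12 - 268)² = (-280)² = 78400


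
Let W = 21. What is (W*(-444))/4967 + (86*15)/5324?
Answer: -21616773/13222154 ≈ -1.6349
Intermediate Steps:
(W*(-444))/4967 + (86*15)/5324 = (21*(-444))/4967 + (86*15)/5324 = -9324*1/4967 + 1290*(1/5324) = -9324/4967 + 645/2662 = -21616773/13222154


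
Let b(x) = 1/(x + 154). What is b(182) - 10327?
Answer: -3469871/336 ≈ -10327.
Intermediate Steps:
b(x) = 1/(154 + x)
b(182) - 10327 = 1/(154 + 182) - 10327 = 1/336 - 10327 = -3469871/336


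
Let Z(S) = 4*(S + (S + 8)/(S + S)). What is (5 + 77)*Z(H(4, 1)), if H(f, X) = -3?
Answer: -3772/3 ≈ -1257.3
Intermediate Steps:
Z(S) = 4*S + 2*(8 + S)/S (Z(S) = 4*(S + (8 + S)/((2*S))) = 4*(S + (8 + S)*(1/(2*S))) = 4*(S + (8 + S)/(2*S)) = 4*S + 2*(8 + S)/S)
(5 + 77)*Z(H(4, 1)) = (5 + 77)*(2 + 4*(-3) + 16/(-3)) = 82*(2 - 12 + 16*(-1/3)) = 82*(2 - 12 - 16/3) = 82*(-46/3) = -3772/3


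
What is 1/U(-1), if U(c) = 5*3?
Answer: 1/15 ≈ 0.066667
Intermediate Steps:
U(c) = 15
1/U(-1) = 1/15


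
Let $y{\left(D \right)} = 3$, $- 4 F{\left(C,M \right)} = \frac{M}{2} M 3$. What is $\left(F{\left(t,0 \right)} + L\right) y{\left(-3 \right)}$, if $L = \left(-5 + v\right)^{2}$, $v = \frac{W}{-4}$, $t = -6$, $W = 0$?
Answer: $75$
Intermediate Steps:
$F{\left(C,M \right)} = - \frac{3 M^{2}}{8}$ ($F{\left(C,M \right)} = - \frac{\frac{M}{2} M 3}{4} = - \frac{\frac{M^{2}}{2} \cdot 3}{4} = - \frac{\frac{3}{2} M^{2}}{4} = - \frac{3 M^{2}}{8}$)
$v = 0$ ($v = \frac{0}{-4} = 0 \left(- \frac{1}{4}\right) = 0$)
$L = 25$ ($L = \left(-5 + 0\right)^{2} = \left(-5\right)^{2} = 25$)
$\left(F{\left(t,0 \right)} + L\right) y{\left(-3 \right)} = \left(- \frac{3 \cdot 0^{2}}{8} + 25\right) 3 = \left(\left(- \frac{3}{8}\right) 0 + 25\right) 3 = \left(0 + 25\right) 3 = 25 \cdot 3 = 75$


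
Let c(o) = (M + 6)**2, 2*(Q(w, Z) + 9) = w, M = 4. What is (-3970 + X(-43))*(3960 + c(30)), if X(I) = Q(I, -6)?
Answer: -16242030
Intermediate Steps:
Q(w, Z) = -9 + w/2
X(I) = -9 + I/2
c(o) = 100 (c(o) = (4 + 6)**2 = 10**2 = 100)
(-3970 + X(-43))*(3960 + c(30)) = (-3970 + (-9 + (1/2)*(-43)))*(3960 + 100) = (-3970 + (-9 - 43/2))*4060 = (-3970 - 61/2)*4060 = -8001/2*4060 = -16242030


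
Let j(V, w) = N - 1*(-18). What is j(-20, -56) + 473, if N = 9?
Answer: 500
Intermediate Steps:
j(V, w) = 27 (j(V, w) = 9 - 1*(-18) = 9 + 18 = 27)
j(-20, -56) + 473 = 27 + 473 = 500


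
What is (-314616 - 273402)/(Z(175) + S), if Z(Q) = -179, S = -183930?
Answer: 588018/184109 ≈ 3.1939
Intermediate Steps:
(-314616 - 273402)/(Z(175) + S) = (-314616 - 273402)/(-179 - 183930) = -588018/(-184109) = -588018*(-1/184109) = 588018/184109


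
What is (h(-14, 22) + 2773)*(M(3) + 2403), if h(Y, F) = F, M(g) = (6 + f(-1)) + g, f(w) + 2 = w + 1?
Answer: 6735950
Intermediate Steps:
f(w) = -1 + w (f(w) = -2 + (w + 1) = -2 + (1 + w) = -1 + w)
M(g) = 4 + g (M(g) = (6 + (-1 - 1)) + g = (6 - 2) + g = 4 + g)
(h(-14, 22) + 2773)*(M(3) + 2403) = (22 + 2773)*((4 + 3) + 2403) = 2795*(7 + 2403) = 2795*2410 = 6735950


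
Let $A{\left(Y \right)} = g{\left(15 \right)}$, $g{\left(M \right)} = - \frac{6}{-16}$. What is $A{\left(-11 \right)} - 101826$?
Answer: $- \frac{814605}{8} \approx -1.0183 \cdot 10^{5}$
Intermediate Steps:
$g{\left(M \right)} = \frac{3}{8}$ ($g{\left(M \right)} = \left(-6\right) \left(- \frac{1}{16}\right) = \frac{3}{8}$)
$A{\left(Y \right)} = \frac{3}{8}$
$A{\left(-11 \right)} - 101826 = \frac{3}{8} - 101826 = - \frac{814605}{8}$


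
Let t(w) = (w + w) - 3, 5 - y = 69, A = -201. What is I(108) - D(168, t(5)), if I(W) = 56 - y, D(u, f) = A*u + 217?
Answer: 33671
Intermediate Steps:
y = -64 (y = 5 - 1*69 = 5 - 69 = -64)
t(w) = -3 + 2*w (t(w) = 2*w - 3 = -3 + 2*w)
D(u, f) = 217 - 201*u (D(u, f) = -201*u + 217 = 217 - 201*u)
I(W) = 120 (I(W) = 56 - 1*(-64) = 56 + 64 = 120)
I(108) - D(168, t(5)) = 120 - (217 - 201*168) = 120 - (217 - 33768) = 120 - 1*(-33551) = 120 + 33551 = 33671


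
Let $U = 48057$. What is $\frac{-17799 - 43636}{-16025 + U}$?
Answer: $- \frac{5585}{2912} \approx -1.9179$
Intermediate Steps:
$\frac{-17799 - 43636}{-16025 + U} = \frac{-17799 - 43636}{-16025 + 48057} = - \frac{61435}{32032} = \left(-61435\right) \frac{1}{32032} = - \frac{5585}{2912}$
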